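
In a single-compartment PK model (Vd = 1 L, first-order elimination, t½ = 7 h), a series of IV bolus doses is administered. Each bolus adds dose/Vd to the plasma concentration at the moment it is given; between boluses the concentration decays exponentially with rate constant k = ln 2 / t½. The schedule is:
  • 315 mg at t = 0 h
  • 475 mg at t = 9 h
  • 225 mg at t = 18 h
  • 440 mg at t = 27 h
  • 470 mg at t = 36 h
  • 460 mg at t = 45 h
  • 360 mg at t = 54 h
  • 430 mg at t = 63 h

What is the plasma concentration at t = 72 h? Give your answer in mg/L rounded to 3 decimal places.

289.343 mg/L

k = ln 2 / 7 = 0.09902 per h
Dose 1 (315 mg at t=0 h): 315·exp(−0.09902·72) = 0.252 mg/L
Dose 2 (475 mg at t=9 h): 475·exp(−0.09902·63) = 0.928 mg/L
Dose 3 (225 mg at t=18 h): 225·exp(−0.09902·54) = 1.071 mg/L
Dose 4 (440 mg at t=27 h): 440·exp(−0.09902·45) = 5.108 mg/L
Dose 5 (470 mg at t=36 h): 470·exp(−0.09902·36) = 13.303 mg/L
Dose 6 (460 mg at t=45 h): 460·exp(−0.09902·27) = 31.743 mg/L
Dose 7 (360 mg at t=54 h): 360·exp(−0.09902·18) = 60.566 mg/L
Dose 8 (430 mg at t=63 h): 430·exp(−0.09902·9) = 176.372 mg/L
C(72) = 0.252 + 0.928 + 1.071 + 5.108 + 13.303 + 31.743 + 60.566 + 176.372 = 289.343 mg/L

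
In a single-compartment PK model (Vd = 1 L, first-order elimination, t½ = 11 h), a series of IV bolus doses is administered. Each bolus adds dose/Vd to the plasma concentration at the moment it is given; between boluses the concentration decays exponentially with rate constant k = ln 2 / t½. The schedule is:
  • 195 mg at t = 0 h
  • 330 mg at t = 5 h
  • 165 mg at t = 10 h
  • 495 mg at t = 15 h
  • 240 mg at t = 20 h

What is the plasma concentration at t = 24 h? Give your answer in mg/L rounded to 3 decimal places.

678.206 mg/L

k = ln 2 / 11 = 0.06301 per h
Dose 1 (195 mg at t=0 h): 195·exp(−0.06301·24) = 42.978 mg/L
Dose 2 (330 mg at t=5 h): 330·exp(−0.06301·19) = 99.667 mg/L
Dose 3 (165 mg at t=10 h): 165·exp(−0.06301·14) = 68.290 mg/L
Dose 4 (495 mg at t=15 h): 495·exp(−0.06301·9) = 280.742 mg/L
Dose 5 (240 mg at t=20 h): 240·exp(−0.06301·4) = 186.529 mg/L
C(24) = 42.978 + 99.667 + 68.290 + 280.742 + 186.529 = 678.206 mg/L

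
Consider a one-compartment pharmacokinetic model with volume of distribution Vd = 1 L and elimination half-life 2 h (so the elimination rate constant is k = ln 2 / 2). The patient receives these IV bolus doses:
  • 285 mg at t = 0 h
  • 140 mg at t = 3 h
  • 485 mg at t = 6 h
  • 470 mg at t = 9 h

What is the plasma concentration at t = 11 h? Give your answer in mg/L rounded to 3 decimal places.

335.784 mg/L

k = ln 2 / 2 = 0.34657 per h
Dose 1 (285 mg at t=0 h): 285·exp(−0.34657·11) = 6.298 mg/L
Dose 2 (140 mg at t=3 h): 140·exp(−0.34657·8) = 8.750 mg/L
Dose 3 (485 mg at t=6 h): 485·exp(−0.34657·5) = 85.737 mg/L
Dose 4 (470 mg at t=9 h): 470·exp(−0.34657·2) = 235.000 mg/L
C(11) = 6.298 + 8.750 + 85.737 + 235.000 = 335.784 mg/L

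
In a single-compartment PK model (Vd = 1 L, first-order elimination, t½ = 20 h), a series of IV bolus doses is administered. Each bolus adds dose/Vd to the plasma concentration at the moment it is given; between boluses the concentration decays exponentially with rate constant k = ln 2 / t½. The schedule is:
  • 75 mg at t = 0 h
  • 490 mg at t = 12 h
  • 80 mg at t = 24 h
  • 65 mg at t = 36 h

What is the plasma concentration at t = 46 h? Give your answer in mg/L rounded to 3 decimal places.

k = ln 2 / 20 = 0.03466 per h
Dose 1 (75 mg at t=0 h): 75·exp(−0.03466·46) = 15.230 mg/L
Dose 2 (490 mg at t=12 h): 490·exp(−0.03466·34) = 150.815 mg/L
Dose 3 (80 mg at t=24 h): 80·exp(−0.03466·22) = 37.321 mg/L
Dose 4 (65 mg at t=36 h): 65·exp(−0.03466·10) = 45.962 mg/L
C(46) = 15.230 + 150.815 + 37.321 + 45.962 = 249.328 mg/L

249.328 mg/L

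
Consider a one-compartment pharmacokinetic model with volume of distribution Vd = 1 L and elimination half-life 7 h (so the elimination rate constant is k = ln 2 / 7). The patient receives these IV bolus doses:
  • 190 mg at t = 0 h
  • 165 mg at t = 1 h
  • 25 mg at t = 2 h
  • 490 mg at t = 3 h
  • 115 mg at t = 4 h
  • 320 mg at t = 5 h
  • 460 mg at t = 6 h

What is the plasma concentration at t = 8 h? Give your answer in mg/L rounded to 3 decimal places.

k = ln 2 / 7 = 0.09902 per h
Dose 1 (190 mg at t=0 h): 190·exp(−0.09902·8) = 86.044 mg/L
Dose 2 (165 mg at t=1 h): 165·exp(−0.09902·7) = 82.500 mg/L
Dose 3 (25 mg at t=2 h): 25·exp(−0.09902·6) = 13.801 mg/L
Dose 4 (490 mg at t=3 h): 490·exp(−0.09902·5) = 298.658 mg/L
Dose 5 (115 mg at t=4 h): 115·exp(−0.09902·4) = 77.389 mg/L
Dose 6 (320 mg at t=5 h): 320·exp(−0.09902·3) = 237.759 mg/L
Dose 7 (460 mg at t=6 h): 460·exp(−0.09902·2) = 377.354 mg/L
C(8) = 86.044 + 82.500 + 13.801 + 298.658 + 77.389 + 237.759 + 377.354 = 1173.506 mg/L

1173.506 mg/L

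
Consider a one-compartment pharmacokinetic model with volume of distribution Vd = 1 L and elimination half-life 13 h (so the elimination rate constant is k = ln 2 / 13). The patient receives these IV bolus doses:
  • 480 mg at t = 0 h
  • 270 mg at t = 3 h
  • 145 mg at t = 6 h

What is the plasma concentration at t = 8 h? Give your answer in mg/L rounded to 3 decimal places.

k = ln 2 / 13 = 0.05332 per h
Dose 1 (480 mg at t=0 h): 480·exp(−0.05332·8) = 313.323 mg/L
Dose 2 (270 mg at t=3 h): 270·exp(−0.05332·5) = 206.815 mg/L
Dose 3 (145 mg at t=6 h): 145·exp(−0.05332·2) = 130.333 mg/L
C(8) = 313.323 + 206.815 + 130.333 = 650.472 mg/L

650.472 mg/L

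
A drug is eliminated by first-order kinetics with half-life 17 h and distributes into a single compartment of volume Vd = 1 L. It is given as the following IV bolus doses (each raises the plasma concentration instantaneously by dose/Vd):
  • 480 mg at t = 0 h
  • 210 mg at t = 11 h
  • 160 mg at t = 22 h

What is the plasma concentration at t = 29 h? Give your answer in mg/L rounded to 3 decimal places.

k = ln 2 / 17 = 0.04077 per h
Dose 1 (480 mg at t=0 h): 480·exp(−0.04077·29) = 147.136 mg/L
Dose 2 (210 mg at t=11 h): 210·exp(−0.04077·18) = 100.805 mg/L
Dose 3 (160 mg at t=22 h): 160·exp(−0.04077·7) = 120.273 mg/L
C(29) = 147.136 + 100.805 + 120.273 = 368.214 mg/L

368.214 mg/L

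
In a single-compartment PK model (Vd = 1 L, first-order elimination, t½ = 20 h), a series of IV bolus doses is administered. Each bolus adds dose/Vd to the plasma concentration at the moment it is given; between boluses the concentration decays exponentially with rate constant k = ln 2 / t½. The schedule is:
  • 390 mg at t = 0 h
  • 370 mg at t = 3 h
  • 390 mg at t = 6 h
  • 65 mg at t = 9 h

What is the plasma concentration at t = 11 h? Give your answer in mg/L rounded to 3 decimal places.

935.382 mg/L

k = ln 2 / 20 = 0.03466 per h
Dose 1 (390 mg at t=0 h): 390·exp(−0.03466·11) = 266.378 mg/L
Dose 2 (370 mg at t=3 h): 370·exp(−0.03466·8) = 280.408 mg/L
Dose 3 (390 mg at t=6 h): 390·exp(−0.03466·5) = 327.950 mg/L
Dose 4 (65 mg at t=9 h): 65·exp(−0.03466·2) = 60.647 mg/L
C(11) = 266.378 + 280.408 + 327.950 + 60.647 = 935.382 mg/L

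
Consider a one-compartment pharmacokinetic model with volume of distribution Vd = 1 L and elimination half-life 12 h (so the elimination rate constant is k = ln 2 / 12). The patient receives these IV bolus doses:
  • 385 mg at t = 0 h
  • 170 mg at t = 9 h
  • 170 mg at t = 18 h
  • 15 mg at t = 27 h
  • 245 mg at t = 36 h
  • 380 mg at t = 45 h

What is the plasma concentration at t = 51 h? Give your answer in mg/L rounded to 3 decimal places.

k = ln 2 / 12 = 0.05776 per h
Dose 1 (385 mg at t=0 h): 385·exp(−0.05776·51) = 20.234 mg/L
Dose 2 (170 mg at t=9 h): 170·exp(−0.05776·42) = 15.026 mg/L
Dose 3 (170 mg at t=18 h): 170·exp(−0.05776·33) = 25.271 mg/L
Dose 4 (15 mg at t=27 h): 15·exp(−0.05776·24) = 3.750 mg/L
Dose 5 (245 mg at t=36 h): 245·exp(−0.05776·15) = 103.010 mg/L
Dose 6 (380 mg at t=45 h): 380·exp(−0.05776·6) = 268.701 mg/L
C(51) = 20.234 + 15.026 + 25.271 + 3.750 + 103.010 + 268.701 = 435.991 mg/L

435.991 mg/L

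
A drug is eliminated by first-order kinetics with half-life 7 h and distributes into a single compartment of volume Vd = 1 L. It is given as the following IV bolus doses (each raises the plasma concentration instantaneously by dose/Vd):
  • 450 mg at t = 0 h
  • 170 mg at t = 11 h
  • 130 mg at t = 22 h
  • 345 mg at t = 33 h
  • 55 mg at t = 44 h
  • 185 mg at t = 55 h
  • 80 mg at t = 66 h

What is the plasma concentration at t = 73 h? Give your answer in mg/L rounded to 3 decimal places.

82.335 mg/L

k = ln 2 / 7 = 0.09902 per h
Dose 1 (450 mg at t=0 h): 450·exp(−0.09902·73) = 0.327 mg/L
Dose 2 (170 mg at t=11 h): 170·exp(−0.09902·62) = 0.367 mg/L
Dose 3 (130 mg at t=22 h): 130·exp(−0.09902·51) = 0.833 mg/L
Dose 4 (345 mg at t=33 h): 345·exp(−0.09902·40) = 6.571 mg/L
Dose 5 (55 mg at t=44 h): 55·exp(−0.09902·29) = 3.113 mg/L
Dose 6 (185 mg at t=55 h): 185·exp(−0.09902·18) = 31.124 mg/L
Dose 7 (80 mg at t=66 h): 80·exp(−0.09902·7) = 40.000 mg/L
C(73) = 0.327 + 0.367 + 0.833 + 6.571 + 3.113 + 31.124 + 40.000 = 82.335 mg/L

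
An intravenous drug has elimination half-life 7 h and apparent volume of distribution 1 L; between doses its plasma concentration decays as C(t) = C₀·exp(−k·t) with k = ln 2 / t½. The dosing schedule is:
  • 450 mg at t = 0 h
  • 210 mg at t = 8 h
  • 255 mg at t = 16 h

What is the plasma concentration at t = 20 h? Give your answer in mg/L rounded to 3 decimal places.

k = ln 2 / 7 = 0.09902 per h
Dose 1 (450 mg at t=0 h): 450·exp(−0.09902·20) = 62.105 mg/L
Dose 2 (210 mg at t=8 h): 210·exp(−0.09902·12) = 63.998 mg/L
Dose 3 (255 mg at t=16 h): 255·exp(−0.09902·4) = 171.602 mg/L
C(20) = 62.105 + 63.998 + 171.602 = 297.706 mg/L

297.706 mg/L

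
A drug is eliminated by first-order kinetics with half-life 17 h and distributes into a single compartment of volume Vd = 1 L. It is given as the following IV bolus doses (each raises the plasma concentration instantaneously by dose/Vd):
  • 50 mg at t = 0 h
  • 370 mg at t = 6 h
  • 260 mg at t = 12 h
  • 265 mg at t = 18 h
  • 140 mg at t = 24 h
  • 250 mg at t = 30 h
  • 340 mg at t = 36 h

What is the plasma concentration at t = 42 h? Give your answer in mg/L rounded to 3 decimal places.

757.078 mg/L

k = ln 2 / 17 = 0.04077 per h
Dose 1 (50 mg at t=0 h): 50·exp(−0.04077·42) = 9.021 mg/L
Dose 2 (370 mg at t=6 h): 370·exp(−0.04077·36) = 85.256 mg/L
Dose 3 (260 mg at t=12 h): 260·exp(−0.04077·30) = 76.515 mg/L
Dose 4 (265 mg at t=18 h): 265·exp(−0.04077·24) = 99.601 mg/L
Dose 5 (140 mg at t=24 h): 140·exp(−0.04077·18) = 67.203 mg/L
Dose 6 (250 mg at t=30 h): 250·exp(−0.04077·12) = 153.267 mg/L
Dose 7 (340 mg at t=36 h): 340·exp(−0.04077·6) = 266.215 mg/L
C(42) = 9.021 + 85.256 + 76.515 + 99.601 + 67.203 + 153.267 + 266.215 = 757.078 mg/L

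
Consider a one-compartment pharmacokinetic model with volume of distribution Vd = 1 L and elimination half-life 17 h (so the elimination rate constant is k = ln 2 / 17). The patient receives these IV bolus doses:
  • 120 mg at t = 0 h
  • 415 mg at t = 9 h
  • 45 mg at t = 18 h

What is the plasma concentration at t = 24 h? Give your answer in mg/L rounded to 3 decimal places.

k = ln 2 / 17 = 0.04077 per h
Dose 1 (120 mg at t=0 h): 120·exp(−0.04077·24) = 45.102 mg/L
Dose 2 (415 mg at t=9 h): 415·exp(−0.04077·15) = 225.130 mg/L
Dose 3 (45 mg at t=18 h): 45·exp(−0.04077·6) = 35.234 mg/L
C(24) = 45.102 + 225.130 + 35.234 = 305.467 mg/L

305.467 mg/L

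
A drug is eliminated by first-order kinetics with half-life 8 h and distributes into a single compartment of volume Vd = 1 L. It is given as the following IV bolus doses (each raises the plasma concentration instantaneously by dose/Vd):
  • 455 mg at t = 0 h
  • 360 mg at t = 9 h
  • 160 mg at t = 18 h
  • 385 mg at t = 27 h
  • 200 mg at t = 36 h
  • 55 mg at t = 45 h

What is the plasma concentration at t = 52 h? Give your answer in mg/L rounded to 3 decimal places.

146.231 mg/L

k = ln 2 / 8 = 0.08664 per h
Dose 1 (455 mg at t=0 h): 455·exp(−0.08664·52) = 5.027 mg/L
Dose 2 (360 mg at t=9 h): 360·exp(−0.08664·43) = 8.675 mg/L
Dose 3 (160 mg at t=18 h): 160·exp(−0.08664·34) = 8.409 mg/L
Dose 4 (385 mg at t=27 h): 385·exp(−0.08664·25) = 44.131 mg/L
Dose 5 (200 mg at t=36 h): 200·exp(−0.08664·16) = 50.000 mg/L
Dose 6 (55 mg at t=45 h): 55·exp(−0.08664·7) = 29.989 mg/L
C(52) = 5.027 + 8.675 + 8.409 + 44.131 + 50.000 + 29.989 = 146.231 mg/L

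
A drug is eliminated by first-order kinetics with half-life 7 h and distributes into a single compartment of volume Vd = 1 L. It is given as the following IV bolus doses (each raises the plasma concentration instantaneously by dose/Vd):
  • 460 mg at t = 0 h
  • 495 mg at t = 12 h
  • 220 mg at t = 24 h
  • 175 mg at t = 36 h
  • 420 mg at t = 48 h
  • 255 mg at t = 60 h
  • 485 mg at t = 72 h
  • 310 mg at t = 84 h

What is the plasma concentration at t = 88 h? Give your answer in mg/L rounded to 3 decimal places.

333.765 mg/L

k = ln 2 / 7 = 0.09902 per h
Dose 1 (460 mg at t=0 h): 460·exp(−0.09902·88) = 0.076 mg/L
Dose 2 (495 mg at t=12 h): 495·exp(−0.09902·76) = 0.267 mg/L
Dose 3 (220 mg at t=24 h): 220·exp(−0.09902·64) = 0.389 mg/L
Dose 4 (175 mg at t=36 h): 175·exp(−0.09902·52) = 1.016 mg/L
Dose 5 (420 mg at t=48 h): 420·exp(−0.09902·40) = 8.000 mg/L
Dose 6 (255 mg at t=60 h): 255·exp(−0.09902·28) = 15.938 mg/L
Dose 7 (485 mg at t=72 h): 485·exp(−0.09902·16) = 99.466 mg/L
Dose 8 (310 mg at t=84 h): 310·exp(−0.09902·4) = 208.615 mg/L
C(88) = 0.076 + 0.267 + 0.389 + 1.016 + 8.000 + 15.938 + 99.466 + 208.615 = 333.765 mg/L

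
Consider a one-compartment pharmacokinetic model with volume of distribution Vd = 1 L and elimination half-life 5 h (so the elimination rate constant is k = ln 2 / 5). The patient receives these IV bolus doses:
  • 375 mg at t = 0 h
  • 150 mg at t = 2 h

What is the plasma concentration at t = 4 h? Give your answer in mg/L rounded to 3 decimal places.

k = ln 2 / 5 = 0.13863 per h
Dose 1 (375 mg at t=0 h): 375·exp(−0.13863·4) = 215.381 mg/L
Dose 2 (150 mg at t=2 h): 150·exp(−0.13863·2) = 113.679 mg/L
C(4) = 215.381 + 113.679 = 329.060 mg/L

329.060 mg/L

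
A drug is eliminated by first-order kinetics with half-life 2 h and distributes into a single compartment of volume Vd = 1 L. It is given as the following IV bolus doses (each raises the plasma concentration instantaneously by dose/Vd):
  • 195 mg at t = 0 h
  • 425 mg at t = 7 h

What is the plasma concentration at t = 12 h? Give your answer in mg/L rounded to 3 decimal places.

78.177 mg/L

k = ln 2 / 2 = 0.34657 per h
Dose 1 (195 mg at t=0 h): 195·exp(−0.34657·12) = 3.047 mg/L
Dose 2 (425 mg at t=7 h): 425·exp(−0.34657·5) = 75.130 mg/L
C(12) = 3.047 + 75.130 = 78.177 mg/L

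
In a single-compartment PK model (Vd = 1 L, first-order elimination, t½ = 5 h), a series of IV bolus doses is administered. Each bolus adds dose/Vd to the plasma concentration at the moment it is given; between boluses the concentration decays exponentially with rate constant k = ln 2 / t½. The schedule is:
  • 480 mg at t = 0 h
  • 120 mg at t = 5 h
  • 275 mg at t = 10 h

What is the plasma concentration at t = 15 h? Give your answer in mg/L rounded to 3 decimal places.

k = ln 2 / 5 = 0.13863 per h
Dose 1 (480 mg at t=0 h): 480·exp(−0.13863·15) = 60.000 mg/L
Dose 2 (120 mg at t=5 h): 120·exp(−0.13863·10) = 30.000 mg/L
Dose 3 (275 mg at t=10 h): 275·exp(−0.13863·5) = 137.500 mg/L
C(15) = 60.000 + 30.000 + 137.500 = 227.500 mg/L

227.500 mg/L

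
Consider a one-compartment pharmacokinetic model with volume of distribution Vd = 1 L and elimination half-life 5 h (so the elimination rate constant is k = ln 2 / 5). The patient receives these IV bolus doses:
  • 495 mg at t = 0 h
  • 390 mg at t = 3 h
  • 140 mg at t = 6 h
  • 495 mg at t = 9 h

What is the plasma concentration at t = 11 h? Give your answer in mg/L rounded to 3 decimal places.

k = ln 2 / 5 = 0.13863 per h
Dose 1 (495 mg at t=0 h): 495·exp(−0.13863·11) = 107.731 mg/L
Dose 2 (390 mg at t=3 h): 390·exp(−0.13863·8) = 128.652 mg/L
Dose 3 (140 mg at t=6 h): 140·exp(−0.13863·5) = 70.000 mg/L
Dose 4 (495 mg at t=9 h): 495·exp(−0.13863·2) = 375.140 mg/L
C(11) = 107.731 + 128.652 + 70.000 + 375.140 = 681.523 mg/L

681.523 mg/L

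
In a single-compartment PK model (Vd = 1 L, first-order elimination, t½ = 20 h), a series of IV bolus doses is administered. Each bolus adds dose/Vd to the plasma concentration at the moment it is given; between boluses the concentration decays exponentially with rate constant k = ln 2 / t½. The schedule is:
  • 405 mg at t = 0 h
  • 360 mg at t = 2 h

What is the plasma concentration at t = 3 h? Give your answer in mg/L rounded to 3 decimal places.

712.744 mg/L

k = ln 2 / 20 = 0.03466 per h
Dose 1 (405 mg at t=0 h): 405·exp(−0.03466·3) = 365.006 mg/L
Dose 2 (360 mg at t=2 h): 360·exp(−0.03466·1) = 347.737 mg/L
C(3) = 365.006 + 347.737 = 712.744 mg/L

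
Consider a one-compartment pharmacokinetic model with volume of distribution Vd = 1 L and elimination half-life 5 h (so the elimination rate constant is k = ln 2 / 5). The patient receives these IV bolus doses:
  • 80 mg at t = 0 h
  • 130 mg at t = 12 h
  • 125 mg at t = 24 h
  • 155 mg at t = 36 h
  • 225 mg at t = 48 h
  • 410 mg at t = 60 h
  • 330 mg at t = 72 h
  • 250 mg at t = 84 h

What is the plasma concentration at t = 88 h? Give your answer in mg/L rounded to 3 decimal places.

k = ln 2 / 5 = 0.13863 per h
Dose 1 (80 mg at t=0 h): 80·exp(−0.13863·88) = 0.000 mg/L
Dose 2 (130 mg at t=12 h): 130·exp(−0.13863·76) = 0.003 mg/L
Dose 3 (125 mg at t=24 h): 125·exp(−0.13863·64) = 0.018 mg/L
Dose 4 (155 mg at t=36 h): 155·exp(−0.13863·52) = 0.115 mg/L
Dose 5 (225 mg at t=48 h): 225·exp(−0.13863·40) = 0.879 mg/L
Dose 6 (410 mg at t=60 h): 410·exp(−0.13863·28) = 8.453 mg/L
Dose 7 (330 mg at t=72 h): 330·exp(−0.13863·16) = 35.910 mg/L
Dose 8 (250 mg at t=84 h): 250·exp(−0.13863·4) = 143.587 mg/L
C(88) = 0.000 + 0.003 + 0.018 + 0.115 + 0.879 + 8.453 + 35.910 + 143.587 = 188.966 mg/L

188.966 mg/L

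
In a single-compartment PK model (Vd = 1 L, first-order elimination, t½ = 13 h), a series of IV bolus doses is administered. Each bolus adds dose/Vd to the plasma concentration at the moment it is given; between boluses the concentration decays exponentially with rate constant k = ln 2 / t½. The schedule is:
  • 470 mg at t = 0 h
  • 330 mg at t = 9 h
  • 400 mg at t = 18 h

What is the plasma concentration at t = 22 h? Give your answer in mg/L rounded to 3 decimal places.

k = ln 2 / 13 = 0.05332 per h
Dose 1 (470 mg at t=0 h): 470·exp(−0.05332·22) = 145.433 mg/L
Dose 2 (330 mg at t=9 h): 330·exp(−0.05332·13) = 165.000 mg/L
Dose 3 (400 mg at t=18 h): 400·exp(−0.05332·4) = 323.173 mg/L
C(22) = 145.433 + 165.000 + 323.173 = 633.606 mg/L

633.606 mg/L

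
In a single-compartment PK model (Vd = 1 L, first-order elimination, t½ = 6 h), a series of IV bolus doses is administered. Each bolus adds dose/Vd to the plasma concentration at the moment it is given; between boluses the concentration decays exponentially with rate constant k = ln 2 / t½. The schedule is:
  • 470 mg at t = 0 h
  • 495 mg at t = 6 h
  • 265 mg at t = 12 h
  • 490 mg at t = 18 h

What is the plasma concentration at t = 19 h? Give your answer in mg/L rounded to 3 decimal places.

k = ln 2 / 6 = 0.11552 per h
Dose 1 (470 mg at t=0 h): 470·exp(−0.11552·19) = 52.340 mg/L
Dose 2 (495 mg at t=6 h): 495·exp(−0.11552·13) = 110.249 mg/L
Dose 3 (265 mg at t=12 h): 265·exp(−0.11552·7) = 118.044 mg/L
Dose 4 (490 mg at t=18 h): 490·exp(−0.11552·1) = 436.540 mg/L
C(19) = 52.340 + 110.249 + 118.044 + 436.540 = 717.173 mg/L

717.173 mg/L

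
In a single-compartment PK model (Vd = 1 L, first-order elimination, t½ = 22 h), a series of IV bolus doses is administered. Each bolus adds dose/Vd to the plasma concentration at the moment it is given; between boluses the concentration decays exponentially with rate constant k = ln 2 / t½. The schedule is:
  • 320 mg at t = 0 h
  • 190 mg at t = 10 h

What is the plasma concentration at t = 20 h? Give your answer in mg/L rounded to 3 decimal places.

309.057 mg/L

k = ln 2 / 22 = 0.03151 per h
Dose 1 (320 mg at t=0 h): 320·exp(−0.03151·20) = 170.407 mg/L
Dose 2 (190 mg at t=10 h): 190·exp(−0.03151·10) = 138.651 mg/L
C(20) = 170.407 + 138.651 = 309.057 mg/L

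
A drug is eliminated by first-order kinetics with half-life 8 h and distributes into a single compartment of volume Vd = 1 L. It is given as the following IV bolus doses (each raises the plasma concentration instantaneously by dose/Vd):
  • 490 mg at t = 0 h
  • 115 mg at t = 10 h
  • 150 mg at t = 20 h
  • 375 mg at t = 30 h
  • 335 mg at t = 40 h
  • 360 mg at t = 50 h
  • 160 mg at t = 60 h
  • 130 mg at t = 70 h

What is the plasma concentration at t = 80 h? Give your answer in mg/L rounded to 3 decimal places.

k = ln 2 / 8 = 0.08664 per h
Dose 1 (490 mg at t=0 h): 490·exp(−0.08664·80) = 0.479 mg/L
Dose 2 (115 mg at t=10 h): 115·exp(−0.08664·70) = 0.267 mg/L
Dose 3 (150 mg at t=20 h): 150·exp(−0.08664·60) = 0.829 mg/L
Dose 4 (375 mg at t=30 h): 375·exp(−0.08664·50) = 4.927 mg/L
Dose 5 (335 mg at t=40 h): 335·exp(−0.08664·40) = 10.469 mg/L
Dose 6 (360 mg at t=50 h): 360·exp(−0.08664·30) = 26.757 mg/L
Dose 7 (160 mg at t=60 h): 160·exp(−0.08664·20) = 28.284 mg/L
Dose 8 (130 mg at t=70 h): 130·exp(−0.08664·10) = 54.658 mg/L
C(80) = 0.479 + 0.267 + 0.829 + 4.927 + 10.469 + 26.757 + 28.284 + 54.658 = 126.670 mg/L

126.670 mg/L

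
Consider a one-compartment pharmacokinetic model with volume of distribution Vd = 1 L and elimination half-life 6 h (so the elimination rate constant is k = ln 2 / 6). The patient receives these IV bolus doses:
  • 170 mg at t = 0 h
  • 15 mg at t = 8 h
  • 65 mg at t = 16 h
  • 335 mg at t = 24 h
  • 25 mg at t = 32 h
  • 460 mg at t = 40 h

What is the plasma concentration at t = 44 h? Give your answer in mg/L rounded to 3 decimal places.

k = ln 2 / 6 = 0.11552 per h
Dose 1 (170 mg at t=0 h): 170·exp(−0.11552·44) = 1.054 mg/L
Dose 2 (15 mg at t=8 h): 15·exp(−0.11552·36) = 0.234 mg/L
Dose 3 (65 mg at t=16 h): 65·exp(−0.11552·28) = 2.559 mg/L
Dose 4 (335 mg at t=24 h): 335·exp(−0.11552·20) = 33.236 mg/L
Dose 5 (25 mg at t=32 h): 25·exp(−0.11552·12) = 6.250 mg/L
Dose 6 (460 mg at t=40 h): 460·exp(−0.11552·4) = 289.782 mg/L
C(44) = 1.054 + 0.234 + 2.559 + 33.236 + 6.250 + 289.782 = 333.116 mg/L

333.116 mg/L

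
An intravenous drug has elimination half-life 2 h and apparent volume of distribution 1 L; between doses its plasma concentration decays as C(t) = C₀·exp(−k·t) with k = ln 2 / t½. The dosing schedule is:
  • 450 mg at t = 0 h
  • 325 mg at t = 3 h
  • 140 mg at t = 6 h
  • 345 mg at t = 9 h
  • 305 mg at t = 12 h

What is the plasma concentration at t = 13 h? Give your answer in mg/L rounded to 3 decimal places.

329.420 mg/L

k = ln 2 / 2 = 0.34657 per h
Dose 1 (450 mg at t=0 h): 450·exp(−0.34657·13) = 4.972 mg/L
Dose 2 (325 mg at t=3 h): 325·exp(−0.34657·10) = 10.156 mg/L
Dose 3 (140 mg at t=6 h): 140·exp(−0.34657·7) = 12.374 mg/L
Dose 4 (345 mg at t=9 h): 345·exp(−0.34657·4) = 86.250 mg/L
Dose 5 (305 mg at t=12 h): 305·exp(−0.34657·1) = 215.668 mg/L
C(13) = 4.972 + 10.156 + 12.374 + 86.250 + 215.668 = 329.420 mg/L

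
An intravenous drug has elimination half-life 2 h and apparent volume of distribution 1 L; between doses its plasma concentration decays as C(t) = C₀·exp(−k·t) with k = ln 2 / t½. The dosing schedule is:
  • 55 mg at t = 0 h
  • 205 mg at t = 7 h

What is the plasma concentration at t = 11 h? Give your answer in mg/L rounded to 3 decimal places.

k = ln 2 / 2 = 0.34657 per h
Dose 1 (55 mg at t=0 h): 55·exp(−0.34657·11) = 1.215 mg/L
Dose 2 (205 mg at t=7 h): 205·exp(−0.34657·4) = 51.250 mg/L
C(11) = 1.215 + 51.250 = 52.465 mg/L

52.465 mg/L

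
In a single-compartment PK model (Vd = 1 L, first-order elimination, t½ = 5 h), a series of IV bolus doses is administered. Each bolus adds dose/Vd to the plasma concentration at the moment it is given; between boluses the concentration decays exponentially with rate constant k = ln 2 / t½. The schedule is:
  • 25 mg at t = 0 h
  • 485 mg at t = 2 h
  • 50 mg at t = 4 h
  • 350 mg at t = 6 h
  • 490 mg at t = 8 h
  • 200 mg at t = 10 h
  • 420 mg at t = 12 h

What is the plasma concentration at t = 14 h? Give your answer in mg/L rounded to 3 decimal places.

869.892 mg/L

k = ln 2 / 5 = 0.13863 per h
Dose 1 (25 mg at t=0 h): 25·exp(−0.13863·14) = 3.590 mg/L
Dose 2 (485 mg at t=2 h): 485·exp(−0.13863·12) = 91.890 mg/L
Dose 3 (50 mg at t=4 h): 50·exp(−0.13863·10) = 12.500 mg/L
Dose 4 (350 mg at t=6 h): 350·exp(−0.13863·8) = 115.457 mg/L
Dose 5 (490 mg at t=8 h): 490·exp(−0.13863·6) = 213.285 mg/L
Dose 6 (200 mg at t=10 h): 200·exp(−0.13863·4) = 114.870 mg/L
Dose 7 (420 mg at t=12 h): 420·exp(−0.13863·2) = 318.300 mg/L
C(14) = 3.590 + 91.890 + 12.500 + 115.457 + 213.285 + 114.870 + 318.300 = 869.892 mg/L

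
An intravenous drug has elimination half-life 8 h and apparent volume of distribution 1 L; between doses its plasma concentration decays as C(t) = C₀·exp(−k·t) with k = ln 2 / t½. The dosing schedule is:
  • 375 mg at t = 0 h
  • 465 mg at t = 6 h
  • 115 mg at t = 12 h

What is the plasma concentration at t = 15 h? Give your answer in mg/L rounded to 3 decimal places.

404.116 mg/L

k = ln 2 / 8 = 0.08664 per h
Dose 1 (375 mg at t=0 h): 375·exp(−0.08664·15) = 102.235 mg/L
Dose 2 (465 mg at t=6 h): 465·exp(−0.08664·9) = 213.203 mg/L
Dose 3 (115 mg at t=12 h): 115·exp(−0.08664·3) = 88.677 mg/L
C(15) = 102.235 + 213.203 + 88.677 = 404.116 mg/L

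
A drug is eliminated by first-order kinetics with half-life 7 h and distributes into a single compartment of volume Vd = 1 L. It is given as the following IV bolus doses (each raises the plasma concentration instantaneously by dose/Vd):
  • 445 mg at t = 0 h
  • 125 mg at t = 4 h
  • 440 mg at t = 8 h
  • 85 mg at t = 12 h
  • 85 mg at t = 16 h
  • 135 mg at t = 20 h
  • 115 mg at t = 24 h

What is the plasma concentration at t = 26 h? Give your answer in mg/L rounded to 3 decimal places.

343.772 mg/L

k = ln 2 / 7 = 0.09902 per h
Dose 1 (445 mg at t=0 h): 445·exp(−0.09902·26) = 33.904 mg/L
Dose 2 (125 mg at t=4 h): 125·exp(−0.09902·22) = 14.152 mg/L
Dose 3 (440 mg at t=8 h): 440·exp(−0.09902·18) = 74.025 mg/L
Dose 4 (85 mg at t=12 h): 85·exp(−0.09902·14) = 21.250 mg/L
Dose 5 (85 mg at t=16 h): 85·exp(−0.09902·10) = 31.577 mg/L
Dose 6 (135 mg at t=20 h): 135·exp(−0.09902·6) = 74.526 mg/L
Dose 7 (115 mg at t=24 h): 115·exp(−0.09902·2) = 94.339 mg/L
C(26) = 33.904 + 14.152 + 74.025 + 21.250 + 31.577 + 74.526 + 94.339 = 343.772 mg/L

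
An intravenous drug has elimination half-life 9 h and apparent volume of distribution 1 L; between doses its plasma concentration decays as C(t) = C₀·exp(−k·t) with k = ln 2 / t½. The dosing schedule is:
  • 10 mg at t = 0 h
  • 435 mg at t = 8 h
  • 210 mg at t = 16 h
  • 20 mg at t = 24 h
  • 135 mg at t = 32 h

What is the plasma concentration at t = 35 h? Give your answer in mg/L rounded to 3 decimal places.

219.380 mg/L

k = ln 2 / 9 = 0.07702 per h
Dose 1 (10 mg at t=0 h): 10·exp(−0.07702·35) = 0.675 mg/L
Dose 2 (435 mg at t=8 h): 435·exp(−0.07702·27) = 54.375 mg/L
Dose 3 (210 mg at t=16 h): 210·exp(−0.07702·19) = 48.608 mg/L
Dose 4 (20 mg at t=24 h): 20·exp(−0.07702·11) = 8.572 mg/L
Dose 5 (135 mg at t=32 h): 135·exp(−0.07702·3) = 107.150 mg/L
C(35) = 0.675 + 54.375 + 48.608 + 8.572 + 107.150 = 219.380 mg/L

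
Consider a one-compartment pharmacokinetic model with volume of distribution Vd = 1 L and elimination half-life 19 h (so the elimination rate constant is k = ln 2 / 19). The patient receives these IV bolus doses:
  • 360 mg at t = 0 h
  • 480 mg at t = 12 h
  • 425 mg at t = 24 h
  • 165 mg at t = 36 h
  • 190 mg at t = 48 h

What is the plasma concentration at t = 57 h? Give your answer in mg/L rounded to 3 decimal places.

478.985 mg/L

k = ln 2 / 19 = 0.03648 per h
Dose 1 (360 mg at t=0 h): 360·exp(−0.03648·57) = 45.000 mg/L
Dose 2 (480 mg at t=12 h): 480·exp(−0.03648·45) = 92.956 mg/L
Dose 3 (425 mg at t=24 h): 425·exp(−0.03648·33) = 127.511 mg/L
Dose 4 (165 mg at t=36 h): 165·exp(−0.03648·21) = 76.695 mg/L
Dose 5 (190 mg at t=48 h): 190·exp(−0.03648·9) = 136.823 mg/L
C(57) = 45.000 + 92.956 + 127.511 + 76.695 + 136.823 = 478.985 mg/L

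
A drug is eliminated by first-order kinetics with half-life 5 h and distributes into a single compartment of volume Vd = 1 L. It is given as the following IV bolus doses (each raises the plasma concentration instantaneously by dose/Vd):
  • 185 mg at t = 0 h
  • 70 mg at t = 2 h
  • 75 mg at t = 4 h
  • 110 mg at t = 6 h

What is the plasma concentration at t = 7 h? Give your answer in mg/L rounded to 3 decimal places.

250.344 mg/L

k = ln 2 / 5 = 0.13863 per h
Dose 1 (185 mg at t=0 h): 185·exp(−0.13863·7) = 70.102 mg/L
Dose 2 (70 mg at t=2 h): 70·exp(−0.13863·5) = 35.000 mg/L
Dose 3 (75 mg at t=4 h): 75·exp(−0.13863·3) = 49.482 mg/L
Dose 4 (110 mg at t=6 h): 110·exp(−0.13863·1) = 95.761 mg/L
C(7) = 70.102 + 35.000 + 49.482 + 95.761 = 250.344 mg/L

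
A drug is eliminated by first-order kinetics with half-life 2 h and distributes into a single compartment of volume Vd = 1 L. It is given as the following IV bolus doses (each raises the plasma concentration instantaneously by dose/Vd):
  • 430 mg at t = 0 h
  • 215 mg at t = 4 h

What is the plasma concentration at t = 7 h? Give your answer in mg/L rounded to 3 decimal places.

114.021 mg/L

k = ln 2 / 2 = 0.34657 per h
Dose 1 (430 mg at t=0 h): 430·exp(−0.34657·7) = 38.007 mg/L
Dose 2 (215 mg at t=4 h): 215·exp(−0.34657·3) = 76.014 mg/L
C(7) = 38.007 + 76.014 = 114.021 mg/L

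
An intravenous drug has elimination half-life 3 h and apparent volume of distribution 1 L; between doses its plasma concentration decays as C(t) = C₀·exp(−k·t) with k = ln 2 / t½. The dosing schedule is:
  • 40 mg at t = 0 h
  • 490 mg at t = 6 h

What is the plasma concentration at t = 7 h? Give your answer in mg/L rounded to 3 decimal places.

396.850 mg/L

k = ln 2 / 3 = 0.23105 per h
Dose 1 (40 mg at t=0 h): 40·exp(−0.23105·7) = 7.937 mg/L
Dose 2 (490 mg at t=6 h): 490·exp(−0.23105·1) = 388.913 mg/L
C(7) = 7.937 + 388.913 = 396.850 mg/L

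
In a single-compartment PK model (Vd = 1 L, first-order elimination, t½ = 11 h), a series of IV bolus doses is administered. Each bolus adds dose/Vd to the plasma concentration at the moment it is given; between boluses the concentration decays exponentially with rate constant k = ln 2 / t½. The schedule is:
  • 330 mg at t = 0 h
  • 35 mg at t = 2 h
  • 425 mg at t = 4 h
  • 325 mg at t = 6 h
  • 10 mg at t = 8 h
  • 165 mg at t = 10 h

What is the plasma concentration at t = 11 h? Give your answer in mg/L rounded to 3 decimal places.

k = ln 2 / 11 = 0.06301 per h
Dose 1 (330 mg at t=0 h): 330·exp(−0.06301·11) = 165.000 mg/L
Dose 2 (35 mg at t=2 h): 35·exp(−0.06301·9) = 19.850 mg/L
Dose 3 (425 mg at t=4 h): 425·exp(−0.06301·7) = 273.416 mg/L
Dose 4 (325 mg at t=6 h): 325·exp(−0.06301·5) = 237.166 mg/L
Dose 5 (10 mg at t=8 h): 10·exp(−0.06301·3) = 8.278 mg/L
Dose 6 (165 mg at t=10 h): 165·exp(−0.06301·1) = 154.924 mg/L
C(11) = 165.000 + 19.850 + 273.416 + 237.166 + 8.278 + 154.924 = 858.633 mg/L

858.633 mg/L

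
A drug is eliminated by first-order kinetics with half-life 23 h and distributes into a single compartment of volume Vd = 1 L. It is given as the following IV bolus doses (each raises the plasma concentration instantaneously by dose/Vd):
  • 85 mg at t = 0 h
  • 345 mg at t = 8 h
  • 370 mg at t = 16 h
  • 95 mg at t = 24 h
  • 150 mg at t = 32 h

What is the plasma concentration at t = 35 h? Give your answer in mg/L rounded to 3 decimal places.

596.442 mg/L

k = ln 2 / 23 = 0.03014 per h
Dose 1 (85 mg at t=0 h): 85·exp(−0.03014·35) = 29.603 mg/L
Dose 2 (345 mg at t=8 h): 345·exp(−0.03014·27) = 152.910 mg/L
Dose 3 (370 mg at t=16 h): 370·exp(−0.03014·19) = 208.701 mg/L
Dose 4 (95 mg at t=24 h): 95·exp(−0.03014·11) = 68.195 mg/L
Dose 5 (150 mg at t=32 h): 150·exp(−0.03014·3) = 137.033 mg/L
C(35) = 29.603 + 152.910 + 208.701 + 68.195 + 137.033 = 596.442 mg/L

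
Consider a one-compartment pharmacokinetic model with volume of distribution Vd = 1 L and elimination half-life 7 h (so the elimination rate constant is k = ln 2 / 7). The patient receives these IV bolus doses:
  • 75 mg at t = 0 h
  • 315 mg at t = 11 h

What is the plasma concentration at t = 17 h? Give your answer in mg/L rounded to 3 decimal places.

187.825 mg/L

k = ln 2 / 7 = 0.09902 per h
Dose 1 (75 mg at t=0 h): 75·exp(−0.09902·17) = 13.931 mg/L
Dose 2 (315 mg at t=11 h): 315·exp(−0.09902·6) = 173.894 mg/L
C(17) = 13.931 + 173.894 = 187.825 mg/L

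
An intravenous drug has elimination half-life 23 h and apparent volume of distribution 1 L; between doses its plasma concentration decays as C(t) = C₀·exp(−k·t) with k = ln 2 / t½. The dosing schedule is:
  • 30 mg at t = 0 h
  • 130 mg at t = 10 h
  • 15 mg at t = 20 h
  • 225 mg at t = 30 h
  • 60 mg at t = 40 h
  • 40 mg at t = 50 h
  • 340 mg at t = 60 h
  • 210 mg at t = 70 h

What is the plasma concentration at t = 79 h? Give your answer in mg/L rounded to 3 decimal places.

460.053 mg/L

k = ln 2 / 23 = 0.03014 per h
Dose 1 (30 mg at t=0 h): 30·exp(−0.03014·79) = 2.774 mg/L
Dose 2 (130 mg at t=10 h): 130·exp(−0.03014·69) = 16.250 mg/L
Dose 3 (15 mg at t=20 h): 15·exp(−0.03014·59) = 2.534 mg/L
Dose 4 (225 mg at t=30 h): 225·exp(−0.03014·49) = 51.388 mg/L
Dose 5 (60 mg at t=40 h): 60·exp(−0.03014·39) = 18.523 mg/L
Dose 6 (40 mg at t=50 h): 40·exp(−0.03014·29) = 16.692 mg/L
Dose 7 (340 mg at t=60 h): 340·exp(−0.03014·19) = 191.779 mg/L
Dose 8 (210 mg at t=70 h): 210·exp(−0.03014·9) = 160.112 mg/L
C(79) = 2.774 + 16.250 + 2.534 + 51.388 + 18.523 + 16.692 + 191.779 + 160.112 = 460.053 mg/L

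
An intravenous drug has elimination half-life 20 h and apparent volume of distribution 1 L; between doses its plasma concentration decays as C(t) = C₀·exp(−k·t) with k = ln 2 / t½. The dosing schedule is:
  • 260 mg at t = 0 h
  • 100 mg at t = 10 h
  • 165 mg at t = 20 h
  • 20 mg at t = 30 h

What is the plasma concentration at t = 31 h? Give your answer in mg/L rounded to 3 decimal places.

269.106 mg/L

k = ln 2 / 20 = 0.03466 per h
Dose 1 (260 mg at t=0 h): 260·exp(−0.03466·31) = 88.793 mg/L
Dose 2 (100 mg at t=10 h): 100·exp(−0.03466·21) = 48.297 mg/L
Dose 3 (165 mg at t=20 h): 165·exp(−0.03466·11) = 112.698 mg/L
Dose 4 (20 mg at t=30 h): 20·exp(−0.03466·1) = 19.319 mg/L
C(31) = 88.793 + 48.297 + 112.698 + 19.319 = 269.106 mg/L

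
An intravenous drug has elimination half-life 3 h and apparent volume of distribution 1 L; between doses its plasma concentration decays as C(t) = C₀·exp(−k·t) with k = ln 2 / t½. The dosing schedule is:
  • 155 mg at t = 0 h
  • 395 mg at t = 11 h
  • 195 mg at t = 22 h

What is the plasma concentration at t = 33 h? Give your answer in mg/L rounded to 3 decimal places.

k = ln 2 / 3 = 0.23105 per h
Dose 1 (155 mg at t=0 h): 155·exp(−0.23105·33) = 0.076 mg/L
Dose 2 (395 mg at t=11 h): 395·exp(−0.23105·22) = 2.449 mg/L
Dose 3 (195 mg at t=22 h): 195·exp(−0.23105·11) = 15.355 mg/L
C(33) = 0.076 + 2.449 + 15.355 = 17.880 mg/L

17.880 mg/L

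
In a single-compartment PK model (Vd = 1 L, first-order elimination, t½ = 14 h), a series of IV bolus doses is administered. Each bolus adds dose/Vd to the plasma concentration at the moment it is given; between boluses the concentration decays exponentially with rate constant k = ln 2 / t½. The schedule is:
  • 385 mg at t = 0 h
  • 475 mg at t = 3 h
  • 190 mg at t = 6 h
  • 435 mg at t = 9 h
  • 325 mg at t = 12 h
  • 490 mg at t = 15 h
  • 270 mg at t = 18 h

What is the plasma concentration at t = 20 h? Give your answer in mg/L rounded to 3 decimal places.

k = ln 2 / 14 = 0.04951 per h
Dose 1 (385 mg at t=0 h): 385·exp(−0.04951·20) = 143.027 mg/L
Dose 2 (475 mg at t=3 h): 475·exp(−0.04951·17) = 204.719 mg/L
Dose 3 (190 mg at t=6 h): 190·exp(−0.04951·14) = 95.000 mg/L
Dose 4 (435 mg at t=9 h): 435·exp(−0.04951·11) = 252.328 mg/L
Dose 5 (325 mg at t=12 h): 325·exp(−0.04951·8) = 218.709 mg/L
Dose 6 (490 mg at t=15 h): 490·exp(−0.04951·5) = 382.547 mg/L
Dose 7 (270 mg at t=18 h): 270·exp(−0.04951·2) = 244.545 mg/L
C(20) = 143.027 + 204.719 + 95.000 + 252.328 + 218.709 + 382.547 + 244.545 = 1540.875 mg/L

1540.875 mg/L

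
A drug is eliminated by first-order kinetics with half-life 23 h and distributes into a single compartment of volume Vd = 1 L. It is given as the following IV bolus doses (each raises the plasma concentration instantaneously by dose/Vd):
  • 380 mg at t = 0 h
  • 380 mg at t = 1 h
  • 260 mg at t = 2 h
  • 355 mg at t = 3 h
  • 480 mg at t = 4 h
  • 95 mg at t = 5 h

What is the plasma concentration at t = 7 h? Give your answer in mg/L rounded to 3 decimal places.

k = ln 2 / 23 = 0.03014 per h
Dose 1 (380 mg at t=0 h): 380·exp(−0.03014·7) = 307.727 mg/L
Dose 2 (380 mg at t=1 h): 380·exp(−0.03014·6) = 317.142 mg/L
Dose 3 (260 mg at t=2 h): 260·exp(−0.03014·5) = 223.631 mg/L
Dose 4 (355 mg at t=3 h): 355·exp(−0.03014·4) = 314.684 mg/L
Dose 5 (480 mg at t=4 h): 480·exp(−0.03014·3) = 438.507 mg/L
Dose 6 (95 mg at t=5 h): 95·exp(−0.03014·2) = 89.443 mg/L
C(7) = 307.727 + 317.142 + 223.631 + 314.684 + 438.507 + 89.443 = 1691.135 mg/L

1691.135 mg/L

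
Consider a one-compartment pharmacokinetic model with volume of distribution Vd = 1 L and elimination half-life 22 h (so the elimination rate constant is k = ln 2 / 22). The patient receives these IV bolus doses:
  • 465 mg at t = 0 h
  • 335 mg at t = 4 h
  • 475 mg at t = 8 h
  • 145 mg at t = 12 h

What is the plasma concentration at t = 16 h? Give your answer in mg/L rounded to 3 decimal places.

k = ln 2 / 22 = 0.03151 per h
Dose 1 (465 mg at t=0 h): 465·exp(−0.03151·16) = 280.881 mg/L
Dose 2 (335 mg at t=4 h): 335·exp(−0.03151·12) = 229.534 mg/L
Dose 3 (475 mg at t=8 h): 475·exp(−0.03151·8) = 369.171 mg/L
Dose 4 (145 mg at t=12 h): 145·exp(−0.03151·4) = 127.831 mg/L
C(16) = 280.881 + 229.534 + 369.171 + 127.831 = 1007.417 mg/L

1007.417 mg/L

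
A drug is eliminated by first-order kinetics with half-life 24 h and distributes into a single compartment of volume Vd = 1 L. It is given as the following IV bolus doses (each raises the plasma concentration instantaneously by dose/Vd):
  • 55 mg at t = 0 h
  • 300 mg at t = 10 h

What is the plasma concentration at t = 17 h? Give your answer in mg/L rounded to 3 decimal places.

k = ln 2 / 24 = 0.02888 per h
Dose 1 (55 mg at t=0 h): 55·exp(−0.02888·17) = 33.661 mg/L
Dose 2 (300 mg at t=10 h): 300·exp(−0.02888·7) = 245.087 mg/L
C(17) = 33.661 + 245.087 = 278.749 mg/L

278.749 mg/L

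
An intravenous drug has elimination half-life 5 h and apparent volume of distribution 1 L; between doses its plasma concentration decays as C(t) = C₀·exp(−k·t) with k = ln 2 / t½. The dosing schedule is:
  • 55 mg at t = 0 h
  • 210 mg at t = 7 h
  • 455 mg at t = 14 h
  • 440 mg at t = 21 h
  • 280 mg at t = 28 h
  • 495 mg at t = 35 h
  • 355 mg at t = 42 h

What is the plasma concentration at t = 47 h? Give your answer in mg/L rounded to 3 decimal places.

k = ln 2 / 5 = 0.13863 per h
Dose 1 (55 mg at t=0 h): 55·exp(−0.13863·47) = 0.081 mg/L
Dose 2 (210 mg at t=7 h): 210·exp(−0.13863·40) = 0.820 mg/L
Dose 3 (455 mg at t=14 h): 455·exp(−0.13863·33) = 4.690 mg/L
Dose 4 (440 mg at t=21 h): 440·exp(−0.13863·26) = 11.970 mg/L
Dose 5 (280 mg at t=28 h): 280·exp(−0.13863·19) = 20.102 mg/L
Dose 6 (495 mg at t=35 h): 495·exp(−0.13863·12) = 93.785 mg/L
Dose 7 (355 mg at t=42 h): 355·exp(−0.13863·5) = 177.500 mg/L
C(47) = 0.081 + 0.820 + 4.690 + 11.970 + 20.102 + 93.785 + 177.500 = 308.949 mg/L

308.949 mg/L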